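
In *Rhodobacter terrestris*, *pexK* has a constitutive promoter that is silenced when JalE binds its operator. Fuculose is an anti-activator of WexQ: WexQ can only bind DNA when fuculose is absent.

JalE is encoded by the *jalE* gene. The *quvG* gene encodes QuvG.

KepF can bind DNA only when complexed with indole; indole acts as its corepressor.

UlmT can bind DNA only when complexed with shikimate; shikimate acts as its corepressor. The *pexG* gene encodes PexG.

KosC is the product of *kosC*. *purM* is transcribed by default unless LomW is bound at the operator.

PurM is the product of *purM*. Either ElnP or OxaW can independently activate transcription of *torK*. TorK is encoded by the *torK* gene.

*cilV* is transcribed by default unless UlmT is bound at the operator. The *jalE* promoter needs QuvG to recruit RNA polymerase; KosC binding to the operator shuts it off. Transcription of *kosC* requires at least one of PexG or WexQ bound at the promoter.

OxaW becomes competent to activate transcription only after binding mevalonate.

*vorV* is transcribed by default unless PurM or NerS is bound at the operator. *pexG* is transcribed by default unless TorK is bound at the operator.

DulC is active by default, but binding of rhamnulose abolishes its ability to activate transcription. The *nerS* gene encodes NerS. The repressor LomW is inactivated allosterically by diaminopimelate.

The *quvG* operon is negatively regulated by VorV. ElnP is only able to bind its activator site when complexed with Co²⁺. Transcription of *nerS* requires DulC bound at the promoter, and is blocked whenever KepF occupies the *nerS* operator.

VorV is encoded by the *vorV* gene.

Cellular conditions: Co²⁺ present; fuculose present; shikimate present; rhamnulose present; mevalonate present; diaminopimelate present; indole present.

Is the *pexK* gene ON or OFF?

Co²⁺ is present, so ElnP is active.
Mevalonate is present, so OxaW is active.
Activator ElnP is present, so *torK* is transcribed.
So TorK is produced and active.
With repressor TorK bound, *pexG* is not transcribed.
So PexG is not produced.
Fuculose is present, so WexQ is inactive.
No activator is available at the *kosC* promoter, so *kosC* is not transcribed.
So KosC is not produced.
Diaminopimelate is present, so LomW is inactive.
With no repressor bound, *purM* is transcribed.
So PurM is produced and active.
Rhamnulose is present, so DulC is inactive.
Indole is present, so KepF is active.
With repressor KepF bound, *nerS* is not transcribed.
So NerS is not produced.
With repressor PurM bound, *vorV* is not transcribed.
So VorV is not produced.
With no repressor bound, *quvG* is transcribed.
So QuvG is produced and active.
No repressor is bound and QuvG is active, so *jalE* is transcribed.
So JalE is produced and active.
With repressor JalE bound, *pexK* is not transcribed.

OFF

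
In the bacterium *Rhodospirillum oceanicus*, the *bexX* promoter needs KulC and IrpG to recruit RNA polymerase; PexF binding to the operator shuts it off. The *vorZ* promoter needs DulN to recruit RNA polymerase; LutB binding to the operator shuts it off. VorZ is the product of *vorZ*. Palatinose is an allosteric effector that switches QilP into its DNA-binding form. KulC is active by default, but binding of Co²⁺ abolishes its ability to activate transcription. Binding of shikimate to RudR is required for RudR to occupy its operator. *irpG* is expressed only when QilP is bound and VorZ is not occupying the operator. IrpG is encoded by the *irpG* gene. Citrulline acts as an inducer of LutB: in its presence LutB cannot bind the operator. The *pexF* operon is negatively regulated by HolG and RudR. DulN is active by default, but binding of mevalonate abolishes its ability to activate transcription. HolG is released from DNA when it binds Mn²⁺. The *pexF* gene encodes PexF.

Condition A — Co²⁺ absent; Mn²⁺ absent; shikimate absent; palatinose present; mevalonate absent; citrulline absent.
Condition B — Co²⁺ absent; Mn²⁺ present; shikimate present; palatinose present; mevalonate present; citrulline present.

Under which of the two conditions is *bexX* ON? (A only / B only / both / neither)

both

Condition A:
Co²⁺ is absent, so KulC is active.
Mn²⁺ is absent, so HolG is active.
Shikimate is absent, so RudR is inactive.
With repressor HolG bound, *pexF* is not transcribed.
So PexF is not produced.
Palatinose is present, so QilP is active.
Mevalonate is absent, so DulN is active.
Citrulline is absent, so LutB is active.
With repressor LutB bound, *vorZ* is not transcribed.
So VorZ is not produced.
No repressor is bound and QilP is active, so *irpG* is transcribed.
So IrpG is produced and active.
No repressor is bound and KulC and IrpG are active, so *bexX* is transcribed.
→ *bexX* is ON in A.
Condition B:
Co²⁺ is absent, so KulC is active.
Mn²⁺ is present, so HolG is inactive.
Shikimate is present, so RudR is active.
With repressor RudR bound, *pexF* is not transcribed.
So PexF is not produced.
Palatinose is present, so QilP is active.
Mevalonate is present, so DulN is inactive.
Citrulline is present, so LutB is inactive.
Required activator DulN is absent, so *vorZ* is not transcribed.
So VorZ is not produced.
No repressor is bound and QilP is active, so *irpG* is transcribed.
So IrpG is produced and active.
No repressor is bound and KulC and IrpG are active, so *bexX* is transcribed.
→ *bexX* is ON in B.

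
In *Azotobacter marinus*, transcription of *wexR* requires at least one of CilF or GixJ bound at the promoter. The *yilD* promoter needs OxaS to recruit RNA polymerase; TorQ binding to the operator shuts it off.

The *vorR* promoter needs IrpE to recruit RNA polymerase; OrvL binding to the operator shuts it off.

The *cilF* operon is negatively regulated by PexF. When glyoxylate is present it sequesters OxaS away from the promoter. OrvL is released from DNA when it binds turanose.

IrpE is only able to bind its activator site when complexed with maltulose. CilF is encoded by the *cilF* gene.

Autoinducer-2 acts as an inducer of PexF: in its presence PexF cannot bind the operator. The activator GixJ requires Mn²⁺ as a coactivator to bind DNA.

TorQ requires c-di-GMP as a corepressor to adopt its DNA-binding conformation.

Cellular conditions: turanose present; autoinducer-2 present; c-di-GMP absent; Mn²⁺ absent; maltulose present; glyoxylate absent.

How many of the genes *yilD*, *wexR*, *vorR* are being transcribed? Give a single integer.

Glyoxylate is absent, so OxaS is active.
c-di-GMP is absent, so TorQ is inactive.
No repressor is bound and OxaS is active, so *yilD* is transcribed.
→ *yilD* is ON.
Autoinducer-2 is present, so PexF is inactive.
With no repressor bound, *cilF* is transcribed.
So CilF is produced and active.
Mn²⁺ is absent, so GixJ is inactive.
Activator CilF is present, so *wexR* is transcribed.
→ *wexR* is ON.
Maltulose is present, so IrpE is active.
Turanose is present, so OrvL is inactive.
No repressor is bound and IrpE is active, so *vorR* is transcribed.
→ *vorR* is ON.
3 of the 3 genes are transcribed.

3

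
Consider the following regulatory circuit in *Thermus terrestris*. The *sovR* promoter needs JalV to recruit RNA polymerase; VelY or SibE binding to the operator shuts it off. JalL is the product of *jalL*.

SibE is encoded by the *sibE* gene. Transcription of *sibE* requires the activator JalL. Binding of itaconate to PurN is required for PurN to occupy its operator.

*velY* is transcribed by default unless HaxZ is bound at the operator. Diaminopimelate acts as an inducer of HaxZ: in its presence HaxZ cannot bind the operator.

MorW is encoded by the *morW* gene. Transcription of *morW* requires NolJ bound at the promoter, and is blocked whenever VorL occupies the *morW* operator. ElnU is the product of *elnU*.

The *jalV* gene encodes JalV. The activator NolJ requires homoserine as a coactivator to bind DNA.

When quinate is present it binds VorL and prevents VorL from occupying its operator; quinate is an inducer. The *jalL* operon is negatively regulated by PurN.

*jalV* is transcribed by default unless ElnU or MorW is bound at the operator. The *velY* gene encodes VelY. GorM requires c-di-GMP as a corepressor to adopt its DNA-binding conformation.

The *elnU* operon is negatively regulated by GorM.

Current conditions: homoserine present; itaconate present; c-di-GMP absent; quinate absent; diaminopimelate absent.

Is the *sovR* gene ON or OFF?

OFF

Diaminopimelate is absent, so HaxZ is active.
With repressor HaxZ bound, *velY* is not transcribed.
So VelY is not produced.
c-di-GMP is absent, so GorM is inactive.
With no repressor bound, *elnU* is transcribed.
So ElnU is produced and active.
Homoserine is present, so NolJ is active.
Quinate is absent, so VorL is active.
With repressor VorL bound, *morW* is not transcribed.
So MorW is not produced.
With repressor ElnU bound, *jalV* is not transcribed.
So JalV is not produced.
Itaconate is present, so PurN is active.
With repressor PurN bound, *jalL* is not transcribed.
So JalL is not produced.
Required activator JalL is absent, so *sibE* is not transcribed.
So SibE is not produced.
Required activator JalV is absent, so *sovR* is not transcribed.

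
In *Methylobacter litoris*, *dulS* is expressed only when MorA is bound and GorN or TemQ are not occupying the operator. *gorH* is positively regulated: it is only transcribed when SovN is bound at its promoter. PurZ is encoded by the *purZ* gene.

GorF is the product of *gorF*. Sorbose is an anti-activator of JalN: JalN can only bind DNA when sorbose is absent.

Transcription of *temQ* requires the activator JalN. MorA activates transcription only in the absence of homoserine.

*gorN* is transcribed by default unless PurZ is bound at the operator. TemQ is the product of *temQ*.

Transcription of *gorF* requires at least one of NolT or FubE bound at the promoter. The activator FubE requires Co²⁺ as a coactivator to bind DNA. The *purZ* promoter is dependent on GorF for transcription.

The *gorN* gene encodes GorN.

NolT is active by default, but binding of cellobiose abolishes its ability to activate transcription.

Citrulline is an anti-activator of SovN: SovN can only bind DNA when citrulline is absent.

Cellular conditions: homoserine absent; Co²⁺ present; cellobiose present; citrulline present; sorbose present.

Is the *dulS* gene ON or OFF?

ON

Cellobiose is present, so NolT is inactive.
Co²⁺ is present, so FubE is active.
Activator FubE is present, so *gorF* is transcribed.
So GorF is produced and active.
No repressor is bound and GorF is active, so *purZ* is transcribed.
So PurZ is produced and active.
With repressor PurZ bound, *gorN* is not transcribed.
So GorN is not produced.
Sorbose is present, so JalN is inactive.
Required activator JalN is absent, so *temQ* is not transcribed.
So TemQ is not produced.
Homoserine is absent, so MorA is active.
No repressor is bound and MorA is active, so *dulS* is transcribed.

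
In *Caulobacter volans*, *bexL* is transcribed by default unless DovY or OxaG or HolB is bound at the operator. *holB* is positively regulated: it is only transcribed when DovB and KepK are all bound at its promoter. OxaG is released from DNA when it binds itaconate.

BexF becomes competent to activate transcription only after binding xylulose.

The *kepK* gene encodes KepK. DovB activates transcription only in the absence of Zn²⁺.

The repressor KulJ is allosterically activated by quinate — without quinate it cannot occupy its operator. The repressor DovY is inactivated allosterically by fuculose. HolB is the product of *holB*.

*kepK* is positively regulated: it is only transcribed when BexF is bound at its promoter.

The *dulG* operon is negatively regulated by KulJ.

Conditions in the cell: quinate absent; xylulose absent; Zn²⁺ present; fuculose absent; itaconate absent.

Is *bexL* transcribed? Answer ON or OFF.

OFF

Fuculose is absent, so DovY is active.
Itaconate is absent, so OxaG is active.
Zn²⁺ is present, so DovB is inactive.
Xylulose is absent, so BexF is inactive.
Required activator BexF is absent, so *kepK* is not transcribed.
So KepK is not produced.
Required activator DovB is absent, so *holB* is not transcribed.
So HolB is not produced.
With repressor DovY bound, *bexL* is not transcribed.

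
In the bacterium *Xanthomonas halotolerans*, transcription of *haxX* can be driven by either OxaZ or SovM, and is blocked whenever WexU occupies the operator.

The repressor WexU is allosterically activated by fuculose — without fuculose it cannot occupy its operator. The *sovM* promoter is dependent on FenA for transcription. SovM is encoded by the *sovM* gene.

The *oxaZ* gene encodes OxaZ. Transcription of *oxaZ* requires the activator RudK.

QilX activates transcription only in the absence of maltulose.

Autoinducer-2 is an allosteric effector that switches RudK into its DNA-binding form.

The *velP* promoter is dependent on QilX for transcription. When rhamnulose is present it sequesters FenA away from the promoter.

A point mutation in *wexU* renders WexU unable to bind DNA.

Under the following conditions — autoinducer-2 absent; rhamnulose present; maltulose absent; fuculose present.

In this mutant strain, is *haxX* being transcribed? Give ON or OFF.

Autoinducer-2 is absent, so RudK is inactive.
Required activator RudK is absent, so *oxaZ* is not transcribed.
So OxaZ is not produced.
Rhamnulose is present, so FenA is inactive.
Required activator FenA is absent, so *sovM* is not transcribed.
So SovM is not produced.
WexU is non-functional in this strain, so it has no effect.
No activator is available at the *haxX* promoter, so *haxX* is not transcribed.

OFF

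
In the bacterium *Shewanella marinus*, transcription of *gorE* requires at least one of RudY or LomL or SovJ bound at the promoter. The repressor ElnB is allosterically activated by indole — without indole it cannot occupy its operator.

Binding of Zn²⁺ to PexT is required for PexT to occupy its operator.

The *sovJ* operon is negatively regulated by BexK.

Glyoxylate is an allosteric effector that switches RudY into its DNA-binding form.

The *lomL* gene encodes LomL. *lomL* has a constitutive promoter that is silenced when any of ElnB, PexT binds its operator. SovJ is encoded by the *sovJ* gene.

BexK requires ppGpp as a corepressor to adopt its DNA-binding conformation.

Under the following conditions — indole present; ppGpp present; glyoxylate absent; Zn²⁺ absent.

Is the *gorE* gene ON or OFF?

Glyoxylate is absent, so RudY is inactive.
Indole is present, so ElnB is active.
Zn²⁺ is absent, so PexT is inactive.
With repressor ElnB bound, *lomL* is not transcribed.
So LomL is not produced.
ppGpp is present, so BexK is active.
With repressor BexK bound, *sovJ* is not transcribed.
So SovJ is not produced.
No activator is available at the *gorE* promoter, so *gorE* is not transcribed.

OFF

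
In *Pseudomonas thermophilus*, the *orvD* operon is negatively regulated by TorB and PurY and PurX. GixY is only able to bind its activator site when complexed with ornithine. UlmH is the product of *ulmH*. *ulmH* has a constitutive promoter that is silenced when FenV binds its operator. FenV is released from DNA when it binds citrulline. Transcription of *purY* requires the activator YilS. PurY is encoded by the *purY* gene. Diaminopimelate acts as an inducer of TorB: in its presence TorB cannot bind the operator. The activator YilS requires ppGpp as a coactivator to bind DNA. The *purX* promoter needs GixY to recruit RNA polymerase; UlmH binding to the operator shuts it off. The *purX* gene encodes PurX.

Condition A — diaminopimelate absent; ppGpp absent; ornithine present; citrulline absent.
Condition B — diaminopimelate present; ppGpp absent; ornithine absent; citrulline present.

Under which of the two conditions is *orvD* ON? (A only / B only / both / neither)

B only

Condition A:
Diaminopimelate is absent, so TorB is active.
ppGpp is absent, so YilS is inactive.
Required activator YilS is absent, so *purY* is not transcribed.
So PurY is not produced.
Ornithine is present, so GixY is active.
Citrulline is absent, so FenV is active.
With repressor FenV bound, *ulmH* is not transcribed.
So UlmH is not produced.
No repressor is bound and GixY is active, so *purX* is transcribed.
So PurX is produced and active.
With repressor TorB bound, *orvD* is not transcribed.
→ *orvD* is OFF in A.
Condition B:
Diaminopimelate is present, so TorB is inactive.
ppGpp is absent, so YilS is inactive.
Required activator YilS is absent, so *purY* is not transcribed.
So PurY is not produced.
Ornithine is absent, so GixY is inactive.
Citrulline is present, so FenV is inactive.
With no repressor bound, *ulmH* is transcribed.
So UlmH is produced and active.
With repressor UlmH bound, *purX* is not transcribed.
So PurX is not produced.
With no repressor bound, *orvD* is transcribed.
→ *orvD* is ON in B.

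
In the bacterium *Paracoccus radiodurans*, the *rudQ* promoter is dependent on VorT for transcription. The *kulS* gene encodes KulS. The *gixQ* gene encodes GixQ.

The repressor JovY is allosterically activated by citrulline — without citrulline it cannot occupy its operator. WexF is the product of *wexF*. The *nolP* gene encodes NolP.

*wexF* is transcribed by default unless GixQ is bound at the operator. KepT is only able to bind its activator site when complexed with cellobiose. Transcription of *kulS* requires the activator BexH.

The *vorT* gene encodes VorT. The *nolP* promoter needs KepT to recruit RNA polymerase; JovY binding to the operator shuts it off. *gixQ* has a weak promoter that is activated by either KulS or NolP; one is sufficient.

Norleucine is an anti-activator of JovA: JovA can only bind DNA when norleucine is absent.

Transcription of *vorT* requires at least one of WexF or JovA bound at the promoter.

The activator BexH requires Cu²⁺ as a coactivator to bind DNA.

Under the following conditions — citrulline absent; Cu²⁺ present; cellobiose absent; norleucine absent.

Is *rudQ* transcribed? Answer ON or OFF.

ON

Cu²⁺ is present, so BexH is active.
No repressor is bound and BexH is active, so *kulS* is transcribed.
So KulS is produced and active.
Citrulline is absent, so JovY is inactive.
Cellobiose is absent, so KepT is inactive.
Required activator KepT is absent, so *nolP* is not transcribed.
So NolP is not produced.
Activator KulS is present, so *gixQ* is transcribed.
So GixQ is produced and active.
With repressor GixQ bound, *wexF* is not transcribed.
So WexF is not produced.
Norleucine is absent, so JovA is active.
Activator JovA is present, so *vorT* is transcribed.
So VorT is produced and active.
No repressor is bound and VorT is active, so *rudQ* is transcribed.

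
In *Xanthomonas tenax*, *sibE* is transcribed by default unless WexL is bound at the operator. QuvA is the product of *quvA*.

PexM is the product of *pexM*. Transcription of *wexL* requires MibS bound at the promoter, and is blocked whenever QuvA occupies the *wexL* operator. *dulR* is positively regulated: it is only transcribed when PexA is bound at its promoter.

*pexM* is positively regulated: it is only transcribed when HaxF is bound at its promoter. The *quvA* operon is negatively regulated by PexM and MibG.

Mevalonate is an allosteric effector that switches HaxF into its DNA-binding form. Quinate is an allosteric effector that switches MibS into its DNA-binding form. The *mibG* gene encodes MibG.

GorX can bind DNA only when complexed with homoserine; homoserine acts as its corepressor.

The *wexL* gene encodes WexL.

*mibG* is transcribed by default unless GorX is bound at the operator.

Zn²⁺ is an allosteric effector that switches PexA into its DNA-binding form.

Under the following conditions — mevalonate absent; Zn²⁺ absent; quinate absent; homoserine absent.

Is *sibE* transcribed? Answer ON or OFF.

ON

Mevalonate is absent, so HaxF is inactive.
Required activator HaxF is absent, so *pexM* is not transcribed.
So PexM is not produced.
Homoserine is absent, so GorX is inactive.
With no repressor bound, *mibG* is transcribed.
So MibG is produced and active.
With repressor MibG bound, *quvA* is not transcribed.
So QuvA is not produced.
Quinate is absent, so MibS is inactive.
Required activator MibS is absent, so *wexL* is not transcribed.
So WexL is not produced.
With no repressor bound, *sibE* is transcribed.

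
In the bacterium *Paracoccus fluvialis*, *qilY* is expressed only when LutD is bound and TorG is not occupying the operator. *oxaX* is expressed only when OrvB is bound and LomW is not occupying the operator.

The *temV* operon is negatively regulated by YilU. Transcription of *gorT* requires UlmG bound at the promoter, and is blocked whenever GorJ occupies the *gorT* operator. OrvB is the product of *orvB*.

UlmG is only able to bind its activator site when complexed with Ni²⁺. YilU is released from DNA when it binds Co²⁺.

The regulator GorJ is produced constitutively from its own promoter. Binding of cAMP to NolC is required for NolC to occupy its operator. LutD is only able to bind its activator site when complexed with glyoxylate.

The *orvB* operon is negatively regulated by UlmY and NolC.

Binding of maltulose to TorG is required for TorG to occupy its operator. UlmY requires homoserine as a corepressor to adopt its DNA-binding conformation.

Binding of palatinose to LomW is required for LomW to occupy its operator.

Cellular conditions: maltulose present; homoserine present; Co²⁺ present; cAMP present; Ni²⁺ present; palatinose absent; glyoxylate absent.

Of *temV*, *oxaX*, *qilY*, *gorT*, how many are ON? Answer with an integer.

Co²⁺ is present, so YilU is inactive.
With no repressor bound, *temV* is transcribed.
→ *temV* is ON.
Palatinose is absent, so LomW is inactive.
Homoserine is present, so UlmY is active.
cAMP is present, so NolC is active.
With repressor UlmY bound, *orvB* is not transcribed.
So OrvB is not produced.
Required activator OrvB is absent, so *oxaX* is not transcribed.
→ *oxaX* is OFF.
Maltulose is present, so TorG is active.
Glyoxylate is absent, so LutD is inactive.
With repressor TorG bound, *qilY* is not transcribed.
→ *qilY* is OFF.
GorJ is produced constitutively and is active.
Ni²⁺ is present, so UlmG is active.
With repressor GorJ bound, *gorT* is not transcribed.
→ *gorT* is OFF.
1 of the 4 genes is transcribed.

1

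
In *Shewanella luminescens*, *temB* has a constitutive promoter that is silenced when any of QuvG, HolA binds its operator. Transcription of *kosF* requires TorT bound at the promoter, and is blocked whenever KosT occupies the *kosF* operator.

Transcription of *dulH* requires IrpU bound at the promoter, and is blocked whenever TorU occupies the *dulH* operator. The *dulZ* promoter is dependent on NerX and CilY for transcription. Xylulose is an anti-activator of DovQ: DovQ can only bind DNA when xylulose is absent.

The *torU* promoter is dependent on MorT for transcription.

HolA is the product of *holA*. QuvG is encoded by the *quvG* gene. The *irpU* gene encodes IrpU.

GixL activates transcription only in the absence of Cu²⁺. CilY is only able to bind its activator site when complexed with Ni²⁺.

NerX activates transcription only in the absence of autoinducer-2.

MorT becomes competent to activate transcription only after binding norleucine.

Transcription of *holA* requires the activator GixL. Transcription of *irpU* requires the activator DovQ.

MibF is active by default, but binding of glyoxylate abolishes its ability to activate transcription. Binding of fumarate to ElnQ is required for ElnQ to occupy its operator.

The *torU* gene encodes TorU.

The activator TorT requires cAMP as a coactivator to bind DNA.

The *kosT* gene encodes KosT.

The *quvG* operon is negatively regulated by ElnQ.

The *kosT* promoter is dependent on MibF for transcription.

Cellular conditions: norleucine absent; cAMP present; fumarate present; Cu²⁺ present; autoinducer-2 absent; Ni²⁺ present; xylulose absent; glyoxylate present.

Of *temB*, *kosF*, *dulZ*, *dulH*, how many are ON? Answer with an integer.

Fumarate is present, so ElnQ is active.
With repressor ElnQ bound, *quvG* is not transcribed.
So QuvG is not produced.
Cu²⁺ is present, so GixL is inactive.
Required activator GixL is absent, so *holA* is not transcribed.
So HolA is not produced.
With no repressor bound, *temB* is transcribed.
→ *temB* is ON.
Glyoxylate is present, so MibF is inactive.
Required activator MibF is absent, so *kosT* is not transcribed.
So KosT is not produced.
cAMP is present, so TorT is active.
No repressor is bound and TorT is active, so *kosF* is transcribed.
→ *kosF* is ON.
Autoinducer-2 is absent, so NerX is active.
Ni²⁺ is present, so CilY is active.
No repressor is bound and NerX and CilY are active, so *dulZ* is transcribed.
→ *dulZ* is ON.
Norleucine is absent, so MorT is inactive.
Required activator MorT is absent, so *torU* is not transcribed.
So TorU is not produced.
Xylulose is absent, so DovQ is active.
No repressor is bound and DovQ is active, so *irpU* is transcribed.
So IrpU is produced and active.
No repressor is bound and IrpU is active, so *dulH* is transcribed.
→ *dulH* is ON.
4 of the 4 genes are transcribed.

4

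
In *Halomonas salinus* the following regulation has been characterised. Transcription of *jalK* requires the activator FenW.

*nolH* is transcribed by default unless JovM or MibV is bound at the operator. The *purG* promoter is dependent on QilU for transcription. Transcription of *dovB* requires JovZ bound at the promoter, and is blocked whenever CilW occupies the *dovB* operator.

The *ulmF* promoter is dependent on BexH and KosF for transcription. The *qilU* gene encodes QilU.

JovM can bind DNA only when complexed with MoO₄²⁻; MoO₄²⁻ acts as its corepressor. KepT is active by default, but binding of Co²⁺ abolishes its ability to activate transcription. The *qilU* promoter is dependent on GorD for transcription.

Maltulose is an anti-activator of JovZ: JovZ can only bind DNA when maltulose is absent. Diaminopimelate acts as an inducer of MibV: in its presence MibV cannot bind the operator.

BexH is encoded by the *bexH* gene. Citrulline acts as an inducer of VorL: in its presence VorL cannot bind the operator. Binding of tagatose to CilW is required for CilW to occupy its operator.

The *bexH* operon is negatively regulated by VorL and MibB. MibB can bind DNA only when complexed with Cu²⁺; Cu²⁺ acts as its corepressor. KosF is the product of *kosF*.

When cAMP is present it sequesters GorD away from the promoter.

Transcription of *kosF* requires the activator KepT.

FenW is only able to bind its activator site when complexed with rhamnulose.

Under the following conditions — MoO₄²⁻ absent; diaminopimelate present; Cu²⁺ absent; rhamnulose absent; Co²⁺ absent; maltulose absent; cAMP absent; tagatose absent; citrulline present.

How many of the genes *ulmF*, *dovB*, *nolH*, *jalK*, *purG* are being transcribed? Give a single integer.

Citrulline is present, so VorL is inactive.
Cu²⁺ is absent, so MibB is inactive.
With no repressor bound, *bexH* is transcribed.
So BexH is produced and active.
Co²⁺ is absent, so KepT is active.
No repressor is bound and KepT is active, so *kosF* is transcribed.
So KosF is produced and active.
No repressor is bound and BexH and KosF are active, so *ulmF* is transcribed.
→ *ulmF* is ON.
Maltulose is absent, so JovZ is active.
Tagatose is absent, so CilW is inactive.
No repressor is bound and JovZ is active, so *dovB* is transcribed.
→ *dovB* is ON.
MoO₄²⁻ is absent, so JovM is inactive.
Diaminopimelate is present, so MibV is inactive.
With no repressor bound, *nolH* is transcribed.
→ *nolH* is ON.
Rhamnulose is absent, so FenW is inactive.
Required activator FenW is absent, so *jalK* is not transcribed.
→ *jalK* is OFF.
cAMP is absent, so GorD is active.
No repressor is bound and GorD is active, so *qilU* is transcribed.
So QilU is produced and active.
No repressor is bound and QilU is active, so *purG* is transcribed.
→ *purG* is ON.
4 of the 5 genes are transcribed.

4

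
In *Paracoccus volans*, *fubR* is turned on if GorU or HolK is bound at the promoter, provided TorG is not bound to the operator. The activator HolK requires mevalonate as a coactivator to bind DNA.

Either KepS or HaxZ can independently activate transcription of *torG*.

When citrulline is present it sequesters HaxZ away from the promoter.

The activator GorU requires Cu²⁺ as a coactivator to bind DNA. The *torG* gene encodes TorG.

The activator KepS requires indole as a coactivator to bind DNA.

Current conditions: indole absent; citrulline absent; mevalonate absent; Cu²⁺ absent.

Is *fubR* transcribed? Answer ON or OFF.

OFF

Cu²⁺ is absent, so GorU is inactive.
Mevalonate is absent, so HolK is inactive.
Indole is absent, so KepS is inactive.
Citrulline is absent, so HaxZ is active.
Activator HaxZ is present, so *torG* is transcribed.
So TorG is produced and active.
With repressor TorG bound, *fubR* is not transcribed.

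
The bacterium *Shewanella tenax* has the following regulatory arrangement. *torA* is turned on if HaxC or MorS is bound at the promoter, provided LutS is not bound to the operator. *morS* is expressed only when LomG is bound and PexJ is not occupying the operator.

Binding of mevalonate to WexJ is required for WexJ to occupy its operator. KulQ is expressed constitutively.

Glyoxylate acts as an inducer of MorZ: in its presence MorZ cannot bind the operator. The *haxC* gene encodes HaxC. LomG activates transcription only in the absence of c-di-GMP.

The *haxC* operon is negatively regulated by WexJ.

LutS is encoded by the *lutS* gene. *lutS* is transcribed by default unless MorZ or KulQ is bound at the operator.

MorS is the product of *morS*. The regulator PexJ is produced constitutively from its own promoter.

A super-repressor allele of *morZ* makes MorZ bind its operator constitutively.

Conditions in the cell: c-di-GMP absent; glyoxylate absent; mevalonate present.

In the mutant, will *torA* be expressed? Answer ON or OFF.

OFF

MorZ is constitutively active in this strain.
KulQ is produced constitutively and is active.
With repressor MorZ bound, *lutS* is not transcribed.
So LutS is not produced.
Mevalonate is present, so WexJ is active.
With repressor WexJ bound, *haxC* is not transcribed.
So HaxC is not produced.
PexJ is produced constitutively and is active.
c-di-GMP is absent, so LomG is active.
With repressor PexJ bound, *morS* is not transcribed.
So MorS is not produced.
No activator is available at the *torA* promoter, so *torA* is not transcribed.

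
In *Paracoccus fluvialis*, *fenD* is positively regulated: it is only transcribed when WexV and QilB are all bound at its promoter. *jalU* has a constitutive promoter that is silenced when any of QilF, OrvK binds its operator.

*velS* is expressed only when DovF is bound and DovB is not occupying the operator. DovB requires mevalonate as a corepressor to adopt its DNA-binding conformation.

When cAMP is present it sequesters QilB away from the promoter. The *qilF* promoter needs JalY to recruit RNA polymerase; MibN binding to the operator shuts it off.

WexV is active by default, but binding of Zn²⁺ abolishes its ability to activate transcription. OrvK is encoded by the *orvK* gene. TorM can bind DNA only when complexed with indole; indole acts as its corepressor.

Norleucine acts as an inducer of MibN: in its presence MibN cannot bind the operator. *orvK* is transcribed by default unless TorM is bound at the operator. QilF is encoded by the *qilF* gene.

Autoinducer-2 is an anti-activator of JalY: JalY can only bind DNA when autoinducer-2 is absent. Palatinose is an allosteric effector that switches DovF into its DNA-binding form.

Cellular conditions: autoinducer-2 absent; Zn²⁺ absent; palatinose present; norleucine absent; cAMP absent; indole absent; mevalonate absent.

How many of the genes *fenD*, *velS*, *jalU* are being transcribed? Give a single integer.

Zn²⁺ is absent, so WexV is active.
cAMP is absent, so QilB is active.
No repressor is bound and WexV and QilB are active, so *fenD* is transcribed.
→ *fenD* is ON.
Palatinose is present, so DovF is active.
Mevalonate is absent, so DovB is inactive.
No repressor is bound and DovF is active, so *velS* is transcribed.
→ *velS* is ON.
Autoinducer-2 is absent, so JalY is active.
Norleucine is absent, so MibN is active.
With repressor MibN bound, *qilF* is not transcribed.
So QilF is not produced.
Indole is absent, so TorM is inactive.
With no repressor bound, *orvK* is transcribed.
So OrvK is produced and active.
With repressor OrvK bound, *jalU* is not transcribed.
→ *jalU* is OFF.
2 of the 3 genes are transcribed.

2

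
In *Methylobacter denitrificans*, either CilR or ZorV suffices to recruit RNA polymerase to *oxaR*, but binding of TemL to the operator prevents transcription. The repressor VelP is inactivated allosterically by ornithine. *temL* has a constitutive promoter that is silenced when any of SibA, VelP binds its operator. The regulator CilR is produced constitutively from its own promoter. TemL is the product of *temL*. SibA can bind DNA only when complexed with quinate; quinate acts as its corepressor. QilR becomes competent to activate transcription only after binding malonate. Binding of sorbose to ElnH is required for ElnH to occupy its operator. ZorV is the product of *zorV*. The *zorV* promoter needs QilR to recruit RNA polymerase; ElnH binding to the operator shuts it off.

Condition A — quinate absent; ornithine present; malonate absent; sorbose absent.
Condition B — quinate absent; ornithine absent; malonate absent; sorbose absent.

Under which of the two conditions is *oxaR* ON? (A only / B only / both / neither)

Condition A:
Quinate is absent, so SibA is inactive.
Ornithine is present, so VelP is inactive.
With no repressor bound, *temL* is transcribed.
So TemL is produced and active.
CilR is produced constitutively and is active.
Malonate is absent, so QilR is inactive.
Sorbose is absent, so ElnH is inactive.
Required activator QilR is absent, so *zorV* is not transcribed.
So ZorV is not produced.
With repressor TemL bound, *oxaR* is not transcribed.
→ *oxaR* is OFF in A.
Condition B:
Quinate is absent, so SibA is inactive.
Ornithine is absent, so VelP is active.
With repressor VelP bound, *temL* is not transcribed.
So TemL is not produced.
CilR is produced constitutively and is active.
Malonate is absent, so QilR is inactive.
Sorbose is absent, so ElnH is inactive.
Required activator QilR is absent, so *zorV* is not transcribed.
So ZorV is not produced.
Activator CilR is present, so *oxaR* is transcribed.
→ *oxaR* is ON in B.

B only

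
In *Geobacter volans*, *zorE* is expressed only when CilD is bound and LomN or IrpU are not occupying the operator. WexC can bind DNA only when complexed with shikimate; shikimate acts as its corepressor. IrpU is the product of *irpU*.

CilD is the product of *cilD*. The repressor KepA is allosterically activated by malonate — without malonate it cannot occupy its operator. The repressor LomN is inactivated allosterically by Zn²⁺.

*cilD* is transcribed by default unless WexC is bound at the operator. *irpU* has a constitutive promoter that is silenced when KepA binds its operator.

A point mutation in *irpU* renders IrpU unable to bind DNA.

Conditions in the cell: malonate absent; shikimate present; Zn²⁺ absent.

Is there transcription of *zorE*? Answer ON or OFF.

OFF

Zn²⁺ is absent, so LomN is active.
IrpU is non-functional in this strain, so it has no effect.
Shikimate is present, so WexC is active.
With repressor WexC bound, *cilD* is not transcribed.
So CilD is not produced.
With repressor LomN bound, *zorE* is not transcribed.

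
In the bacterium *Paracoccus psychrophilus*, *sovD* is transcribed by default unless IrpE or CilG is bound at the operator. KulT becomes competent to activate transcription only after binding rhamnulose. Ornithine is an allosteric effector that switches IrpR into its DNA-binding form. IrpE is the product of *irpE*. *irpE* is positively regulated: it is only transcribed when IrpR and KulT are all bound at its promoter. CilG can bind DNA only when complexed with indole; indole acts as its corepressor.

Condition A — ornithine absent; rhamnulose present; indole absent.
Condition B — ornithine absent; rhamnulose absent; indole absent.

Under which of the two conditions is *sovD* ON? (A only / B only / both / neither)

Condition A:
Ornithine is absent, so IrpR is inactive.
Rhamnulose is present, so KulT is active.
Required activator IrpR is absent, so *irpE* is not transcribed.
So IrpE is not produced.
Indole is absent, so CilG is inactive.
With no repressor bound, *sovD* is transcribed.
→ *sovD* is ON in A.
Condition B:
Ornithine is absent, so IrpR is inactive.
Rhamnulose is absent, so KulT is inactive.
Required activator IrpR is absent, so *irpE* is not transcribed.
So IrpE is not produced.
Indole is absent, so CilG is inactive.
With no repressor bound, *sovD* is transcribed.
→ *sovD* is ON in B.

both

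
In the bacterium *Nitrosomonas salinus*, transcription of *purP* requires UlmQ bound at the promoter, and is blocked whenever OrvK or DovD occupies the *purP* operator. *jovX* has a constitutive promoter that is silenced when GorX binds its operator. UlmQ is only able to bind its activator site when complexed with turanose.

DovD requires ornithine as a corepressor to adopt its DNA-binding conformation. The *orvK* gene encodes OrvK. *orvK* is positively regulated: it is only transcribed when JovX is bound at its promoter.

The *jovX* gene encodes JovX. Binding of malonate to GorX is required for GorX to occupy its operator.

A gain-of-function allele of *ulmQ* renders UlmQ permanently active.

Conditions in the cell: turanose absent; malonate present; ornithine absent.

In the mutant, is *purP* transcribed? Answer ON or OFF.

UlmQ is constitutively active in this strain.
Malonate is present, so GorX is active.
With repressor GorX bound, *jovX* is not transcribed.
So JovX is not produced.
Required activator JovX is absent, so *orvK* is not transcribed.
So OrvK is not produced.
Ornithine is absent, so DovD is inactive.
No repressor is bound and UlmQ is active, so *purP* is transcribed.

ON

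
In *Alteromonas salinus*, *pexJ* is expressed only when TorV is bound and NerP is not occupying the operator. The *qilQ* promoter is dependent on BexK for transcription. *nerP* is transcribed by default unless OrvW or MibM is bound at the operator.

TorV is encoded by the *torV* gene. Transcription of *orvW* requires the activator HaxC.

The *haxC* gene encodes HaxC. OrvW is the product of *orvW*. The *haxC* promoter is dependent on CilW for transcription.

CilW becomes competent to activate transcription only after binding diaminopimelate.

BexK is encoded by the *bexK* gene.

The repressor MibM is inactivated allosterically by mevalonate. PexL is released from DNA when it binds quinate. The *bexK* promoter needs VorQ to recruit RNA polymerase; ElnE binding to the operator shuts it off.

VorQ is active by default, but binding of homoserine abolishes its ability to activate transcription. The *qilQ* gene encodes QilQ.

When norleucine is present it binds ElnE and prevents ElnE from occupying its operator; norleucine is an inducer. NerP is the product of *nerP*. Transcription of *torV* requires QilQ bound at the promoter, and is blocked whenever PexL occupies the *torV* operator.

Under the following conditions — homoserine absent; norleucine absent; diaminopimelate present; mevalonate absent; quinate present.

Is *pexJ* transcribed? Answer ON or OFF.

Norleucine is absent, so ElnE is active.
Homoserine is absent, so VorQ is active.
With repressor ElnE bound, *bexK* is not transcribed.
So BexK is not produced.
Required activator BexK is absent, so *qilQ* is not transcribed.
So QilQ is not produced.
Quinate is present, so PexL is inactive.
Required activator QilQ is absent, so *torV* is not transcribed.
So TorV is not produced.
Diaminopimelate is present, so CilW is active.
No repressor is bound and CilW is active, so *haxC* is transcribed.
So HaxC is produced and active.
No repressor is bound and HaxC is active, so *orvW* is transcribed.
So OrvW is produced and active.
Mevalonate is absent, so MibM is active.
With repressor OrvW bound, *nerP* is not transcribed.
So NerP is not produced.
Required activator TorV is absent, so *pexJ* is not transcribed.

OFF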